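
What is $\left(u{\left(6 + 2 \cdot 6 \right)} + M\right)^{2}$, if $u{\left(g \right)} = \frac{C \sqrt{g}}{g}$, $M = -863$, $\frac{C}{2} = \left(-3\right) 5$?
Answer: $744819 + 8630 \sqrt{2} \approx 7.5702 \cdot 10^{5}$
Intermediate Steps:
$C = -30$ ($C = 2 \left(\left(-3\right) 5\right) = 2 \left(-15\right) = -30$)
$u{\left(g \right)} = - \frac{30}{\sqrt{g}}$ ($u{\left(g \right)} = \frac{\left(-30\right) \sqrt{g}}{g} = - \frac{30}{\sqrt{g}}$)
$\left(u{\left(6 + 2 \cdot 6 \right)} + M\right)^{2} = \left(- \frac{30}{\sqrt{6 + 2 \cdot 6}} - 863\right)^{2} = \left(- \frac{30}{\sqrt{6 + 12}} - 863\right)^{2} = \left(- \frac{30}{3 \sqrt{2}} - 863\right)^{2} = \left(- 30 \frac{\sqrt{2}}{6} - 863\right)^{2} = \left(- 5 \sqrt{2} - 863\right)^{2} = \left(-863 - 5 \sqrt{2}\right)^{2}$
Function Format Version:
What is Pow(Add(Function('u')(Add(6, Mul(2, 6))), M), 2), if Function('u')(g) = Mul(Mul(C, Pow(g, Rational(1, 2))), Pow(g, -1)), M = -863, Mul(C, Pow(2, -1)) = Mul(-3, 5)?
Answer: Add(744819, Mul(8630, Pow(2, Rational(1, 2)))) ≈ 7.5702e+5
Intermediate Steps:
C = -30 (C = Mul(2, Mul(-3, 5)) = Mul(2, -15) = -30)
Function('u')(g) = Mul(-30, Pow(g, Rational(-1, 2))) (Function('u')(g) = Mul(Mul(-30, Pow(g, Rational(1, 2))), Pow(g, -1)) = Mul(-30, Pow(g, Rational(-1, 2))))
Pow(Add(Function('u')(Add(6, Mul(2, 6))), M), 2) = Pow(Add(Mul(-30, Pow(Add(6, Mul(2, 6)), Rational(-1, 2))), -863), 2) = Pow(Add(Mul(-30, Pow(Add(6, 12), Rational(-1, 2))), -863), 2) = Pow(Add(Mul(-30, Pow(18, Rational(-1, 2))), -863), 2) = Pow(Add(Mul(-30, Mul(Rational(1, 6), Pow(2, Rational(1, 2)))), -863), 2) = Pow(Add(Mul(-5, Pow(2, Rational(1, 2))), -863), 2) = Pow(Add(-863, Mul(-5, Pow(2, Rational(1, 2)))), 2)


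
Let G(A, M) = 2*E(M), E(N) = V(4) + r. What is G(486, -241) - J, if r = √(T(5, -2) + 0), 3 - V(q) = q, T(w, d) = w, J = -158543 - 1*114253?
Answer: 272794 + 2*√5 ≈ 2.7280e+5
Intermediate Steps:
J = -272796 (J = -158543 - 114253 = -272796)
V(q) = 3 - q
r = √5 (r = √(5 + 0) = √5 ≈ 2.2361)
E(N) = -1 + √5 (E(N) = (3 - 1*4) + √5 = (3 - 4) + √5 = -1 + √5)
G(A, M) = -2 + 2*√5 (G(A, M) = 2*(-1 + √5) = -2 + 2*√5)
G(486, -241) - J = (-2 + 2*√5) - 1*(-272796) = (-2 + 2*√5) + 272796 = 272794 + 2*√5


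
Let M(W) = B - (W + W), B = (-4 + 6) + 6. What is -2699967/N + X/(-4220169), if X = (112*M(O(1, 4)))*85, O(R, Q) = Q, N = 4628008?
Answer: -2699967/4628008 ≈ -0.58340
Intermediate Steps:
B = 8 (B = 2 + 6 = 8)
M(W) = 8 - 2*W (M(W) = 8 - (W + W) = 8 - 2*W)
X = 0 (X = (112*(8 - 2*4))*85 = (112*(8 - 8))*85 = (112*0)*85 = 0*85 = 0)
-2699967/N + X/(-4220169) = -2699967/4628008 + 0/(-4220169) = -2699967*1/4628008 + 0*(-1/4220169) = -2699967/4628008 + 0 = -2699967/4628008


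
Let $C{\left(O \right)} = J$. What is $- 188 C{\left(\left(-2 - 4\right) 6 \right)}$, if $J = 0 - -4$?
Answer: $-752$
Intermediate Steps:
$J = 4$ ($J = 0 + 4 = 4$)
$C{\left(O \right)} = 4$
$- 188 C{\left(\left(-2 - 4\right) 6 \right)} = \left(-188\right) 4 = -752$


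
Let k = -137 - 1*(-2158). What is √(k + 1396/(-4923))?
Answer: √5441548889/1641 ≈ 44.952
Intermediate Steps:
k = 2021 (k = -137 + 2158 = 2021)
√(k + 1396/(-4923)) = √(2021 + 1396/(-4923)) = √(2021 + 1396*(-1/4923)) = √(2021 - 1396/4923) = √(9947987/4923) = √5441548889/1641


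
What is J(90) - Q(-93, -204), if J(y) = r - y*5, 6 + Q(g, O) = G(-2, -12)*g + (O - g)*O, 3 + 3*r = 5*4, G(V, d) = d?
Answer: -72595/3 ≈ -24198.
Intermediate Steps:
r = 17/3 (r = -1 + (5*4)/3 = -1 + (⅓)*20 = -1 + 20/3 = 17/3 ≈ 5.6667)
Q(g, O) = -6 - 12*g + O*(O - g) (Q(g, O) = -6 + (-12*g + (O - g)*O) = -6 + (-12*g + O*(O - g)) = -6 - 12*g + O*(O - g))
J(y) = 17/3 - 5*y (J(y) = 17/3 - y*5 = 17/3 - 5*y)
J(90) - Q(-93, -204) = (17/3 - 5*90) - (-6 + (-204)² - 12*(-93) - 1*(-204)*(-93)) = (17/3 - 450) - (-6 + 41616 + 1116 - 18972) = -1333/3 - 1*23754 = -1333/3 - 23754 = -72595/3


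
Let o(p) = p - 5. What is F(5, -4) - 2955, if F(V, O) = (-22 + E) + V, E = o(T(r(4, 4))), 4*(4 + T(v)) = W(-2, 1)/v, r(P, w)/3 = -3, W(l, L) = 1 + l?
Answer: -107315/36 ≈ -2981.0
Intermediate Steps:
r(P, w) = -9 (r(P, w) = 3*(-3) = -9)
T(v) = -4 - 1/(4*v) (T(v) = -4 + ((1 - 2)/v)/4 = -4 + (-1/v)/4 = -4 - 1/(4*v))
o(p) = -5 + p
E = -323/36 (E = -5 + (-4 - 1/4/(-9)) = -5 + (-4 - 1/4*(-1/9)) = -5 + (-4 + 1/36) = -5 - 143/36 = -323/36 ≈ -8.9722)
F(V, O) = -1115/36 + V (F(V, O) = (-22 - 323/36) + V = -1115/36 + V)
F(5, -4) - 2955 = (-1115/36 + 5) - 2955 = -935/36 - 2955 = -107315/36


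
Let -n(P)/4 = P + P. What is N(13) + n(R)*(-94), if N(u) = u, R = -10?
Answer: -7507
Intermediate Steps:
n(P) = -8*P (n(P) = -4*(P + P) = -8*P)
N(13) + n(R)*(-94) = 13 - 8*(-10)*(-94) = 13 + 80*(-94) = 13 - 7520 = -7507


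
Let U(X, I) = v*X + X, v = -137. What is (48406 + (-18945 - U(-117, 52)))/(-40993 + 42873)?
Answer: 13549/1880 ≈ 7.2069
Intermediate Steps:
U(X, I) = -136*X (U(X, I) = -137*X + X = -136*X)
(48406 + (-18945 - U(-117, 52)))/(-40993 + 42873) = (48406 + (-18945 - (-136)*(-117)))/(-40993 + 42873) = (48406 + (-18945 - 1*15912))/1880 = (48406 + (-18945 - 15912))*(1/1880) = (48406 - 34857)*(1/1880) = 13549*(1/1880) = 13549/1880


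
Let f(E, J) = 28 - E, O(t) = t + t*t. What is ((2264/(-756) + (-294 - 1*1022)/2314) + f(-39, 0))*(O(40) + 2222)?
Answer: 53573150354/218673 ≈ 2.4499e+5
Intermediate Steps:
O(t) = t + t**2
((2264/(-756) + (-294 - 1*1022)/2314) + f(-39, 0))*(O(40) + 2222) = ((2264/(-756) + (-294 - 1*1022)/2314) + (28 - 1*(-39)))*(40*(1 + 40) + 2222) = ((2264*(-1/756) + (-294 - 1022)*(1/2314)) + (28 + 39))*(40*41 + 2222) = ((-566/189 - 1316*1/2314) + 67)*(1640 + 2222) = ((-566/189 - 658/1157) + 67)*3862 = (-779224/218673 + 67)*3862 = (13871867/218673)*3862 = 53573150354/218673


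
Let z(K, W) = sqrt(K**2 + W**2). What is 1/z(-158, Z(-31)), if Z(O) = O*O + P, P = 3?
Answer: sqrt(238565)/477130 ≈ 0.0010237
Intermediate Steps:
Z(O) = 3 + O**2 (Z(O) = O*O + 3 = O**2 + 3 = 3 + O**2)
1/z(-158, Z(-31)) = 1/(sqrt((-158)**2 + (3 + (-31)**2)**2)) = 1/(sqrt(24964 + (3 + 961)**2)) = 1/(sqrt(24964 + 964**2)) = 1/(sqrt(24964 + 929296)) = 1/(sqrt(954260)) = 1/(2*sqrt(238565)) = sqrt(238565)/477130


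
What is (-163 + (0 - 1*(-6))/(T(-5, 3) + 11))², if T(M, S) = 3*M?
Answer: 108241/4 ≈ 27060.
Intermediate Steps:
(-163 + (0 - 1*(-6))/(T(-5, 3) + 11))² = (-163 + (0 - 1*(-6))/(3*(-5) + 11))² = (-163 + (0 + 6)/(-15 + 11))² = (-163 + 6/(-4))² = (-163 - ¼*6)² = (-163 - 3/2)² = (-329/2)² = 108241/4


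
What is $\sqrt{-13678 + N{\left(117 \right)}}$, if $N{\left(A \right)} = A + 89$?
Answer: $4 i \sqrt{842} \approx 116.07 i$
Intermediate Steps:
$N{\left(A \right)} = 89 + A$
$\sqrt{-13678 + N{\left(117 \right)}} = \sqrt{-13678 + \left(89 + 117\right)} = \sqrt{-13678 + 206} = \sqrt{-13472} = 4 i \sqrt{842}$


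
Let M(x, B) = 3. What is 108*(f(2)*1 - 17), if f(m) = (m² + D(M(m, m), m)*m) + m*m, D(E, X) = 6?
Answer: 324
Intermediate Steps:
f(m) = 2*m² + 6*m (f(m) = (m² + 6*m) + m*m = (m² + 6*m) + m² = 2*m² + 6*m)
108*(f(2)*1 - 17) = 108*((2*2*(3 + 2))*1 - 17) = 108*((2*2*5)*1 - 17) = 108*(20*1 - 17) = 108*(20 - 17) = 108*3 = 324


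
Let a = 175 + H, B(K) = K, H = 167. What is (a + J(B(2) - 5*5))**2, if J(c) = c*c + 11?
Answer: 777924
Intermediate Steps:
a = 342 (a = 175 + 167 = 342)
J(c) = 11 + c**2 (J(c) = c**2 + 11 = 11 + c**2)
(a + J(B(2) - 5*5))**2 = (342 + (11 + (2 - 5*5)**2))**2 = (342 + (11 + (2 - 25)**2))**2 = (342 + (11 + (-23)**2))**2 = (342 + (11 + 529))**2 = (342 + 540)**2 = 882**2 = 777924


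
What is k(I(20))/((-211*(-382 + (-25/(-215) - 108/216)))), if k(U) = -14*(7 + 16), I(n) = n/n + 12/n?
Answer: -27692/6938735 ≈ -0.0039909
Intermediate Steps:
I(n) = 1 + 12/n
k(U) = -322 (k(U) = -14*23 = -322)
k(I(20))/((-211*(-382 + (-25/(-215) - 108/216)))) = -322*(-1/(211*(-382 + (-25/(-215) - 108/216)))) = -322*(-1/(211*(-382 + (-25*(-1/215) - 108*1/216)))) = -322*(-1/(211*(-382 + (5/43 - ½)))) = -322*(-1/(211*(-382 - 33/86))) = -322/((-211*(-32885/86))) = -322/6938735/86 = -322*86/6938735 = -27692/6938735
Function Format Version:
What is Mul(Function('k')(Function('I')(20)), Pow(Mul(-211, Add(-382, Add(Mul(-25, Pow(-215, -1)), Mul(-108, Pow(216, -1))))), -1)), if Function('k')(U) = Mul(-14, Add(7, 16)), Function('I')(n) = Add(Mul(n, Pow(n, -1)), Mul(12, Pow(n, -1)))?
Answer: Rational(-27692, 6938735) ≈ -0.0039909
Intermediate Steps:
Function('I')(n) = Add(1, Mul(12, Pow(n, -1)))
Function('k')(U) = -322 (Function('k')(U) = Mul(-14, 23) = -322)
Mul(Function('k')(Function('I')(20)), Pow(Mul(-211, Add(-382, Add(Mul(-25, Pow(-215, -1)), Mul(-108, Pow(216, -1))))), -1)) = Mul(-322, Pow(Mul(-211, Add(-382, Add(Mul(-25, Pow(-215, -1)), Mul(-108, Pow(216, -1))))), -1)) = Mul(-322, Pow(Mul(-211, Add(-382, Add(Mul(-25, Rational(-1, 215)), Mul(-108, Rational(1, 216))))), -1)) = Mul(-322, Pow(Mul(-211, Add(-382, Add(Rational(5, 43), Rational(-1, 2)))), -1)) = Mul(-322, Pow(Mul(-211, Add(-382, Rational(-33, 86))), -1)) = Mul(-322, Pow(Mul(-211, Rational(-32885, 86)), -1)) = Mul(-322, Pow(Rational(6938735, 86), -1)) = Mul(-322, Rational(86, 6938735)) = Rational(-27692, 6938735)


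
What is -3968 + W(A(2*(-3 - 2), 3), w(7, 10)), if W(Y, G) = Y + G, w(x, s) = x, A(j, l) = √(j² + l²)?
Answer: -3961 + √109 ≈ -3950.6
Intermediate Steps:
W(Y, G) = G + Y
-3968 + W(A(2*(-3 - 2), 3), w(7, 10)) = -3968 + (7 + √((2*(-3 - 2))² + 3²)) = -3968 + (7 + √((2*(-5))² + 9)) = -3968 + (7 + √((-10)² + 9)) = -3968 + (7 + √(100 + 9)) = -3968 + (7 + √109) = -3961 + √109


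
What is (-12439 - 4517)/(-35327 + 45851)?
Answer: -1413/877 ≈ -1.6112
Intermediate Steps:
(-12439 - 4517)/(-35327 + 45851) = -16956/10524 = -16956*1/10524 = -1413/877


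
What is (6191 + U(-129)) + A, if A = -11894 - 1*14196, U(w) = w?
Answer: -20028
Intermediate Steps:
A = -26090 (A = -11894 - 14196 = -26090)
(6191 + U(-129)) + A = (6191 - 129) - 26090 = 6062 - 26090 = -20028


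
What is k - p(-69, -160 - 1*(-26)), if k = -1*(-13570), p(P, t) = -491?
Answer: 14061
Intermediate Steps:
k = 13570
k - p(-69, -160 - 1*(-26)) = 13570 - 1*(-491) = 13570 + 491 = 14061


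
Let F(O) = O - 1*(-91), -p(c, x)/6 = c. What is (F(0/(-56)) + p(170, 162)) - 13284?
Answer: -14213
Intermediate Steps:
p(c, x) = -6*c
F(O) = 91 + O (F(O) = O + 91 = 91 + O)
(F(0/(-56)) + p(170, 162)) - 13284 = ((91 + 0/(-56)) - 6*170) - 13284 = ((91 + 0*(-1/56)) - 1020) - 13284 = ((91 + 0) - 1020) - 13284 = (91 - 1020) - 13284 = -929 - 13284 = -14213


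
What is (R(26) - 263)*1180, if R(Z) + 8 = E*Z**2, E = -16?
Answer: -13082660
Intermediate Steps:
R(Z) = -8 - 16*Z**2
(R(26) - 263)*1180 = ((-8 - 16*26**2) - 263)*1180 = ((-8 - 16*676) - 263)*1180 = ((-8 - 10816) - 263)*1180 = (-10824 - 263)*1180 = -11087*1180 = -13082660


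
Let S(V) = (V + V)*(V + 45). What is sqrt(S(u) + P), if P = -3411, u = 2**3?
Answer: I*sqrt(2563) ≈ 50.626*I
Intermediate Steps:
u = 8
S(V) = 2*V*(45 + V) (S(V) = (2*V)*(45 + V) = 2*V*(45 + V))
sqrt(S(u) + P) = sqrt(2*8*(45 + 8) - 3411) = sqrt(2*8*53 - 3411) = sqrt(848 - 3411) = sqrt(-2563) = I*sqrt(2563)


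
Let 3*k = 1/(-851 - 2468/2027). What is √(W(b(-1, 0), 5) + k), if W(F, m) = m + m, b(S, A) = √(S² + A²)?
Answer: √29839495103245/1727445 ≈ 3.1622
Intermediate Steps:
b(S, A) = √(A² + S²)
W(F, m) = 2*m
k = -2027/5182335 (k = 1/(3*(-851 - 2468/2027)) = 1/(3*(-1727445/2027)) = (⅓)*(-2027/1727445) = -2027/5182335 ≈ -0.00039114)
√(W(b(-1, 0), 5) + k) = √(2*5 - 2027/5182335) = √(10 - 2027/5182335) = √(51821323/5182335) = √29839495103245/1727445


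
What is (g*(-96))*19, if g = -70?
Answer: 127680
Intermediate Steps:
(g*(-96))*19 = -70*(-96)*19 = 6720*19 = 127680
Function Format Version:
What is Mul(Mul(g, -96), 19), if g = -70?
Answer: 127680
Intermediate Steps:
Mul(Mul(g, -96), 19) = Mul(Mul(-70, -96), 19) = Mul(6720, 19) = 127680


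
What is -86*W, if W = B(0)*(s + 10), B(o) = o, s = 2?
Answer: 0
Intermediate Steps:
W = 0 (W = 0*(2 + 10) = 0*12 = 0)
-86*W = -86*0 = 0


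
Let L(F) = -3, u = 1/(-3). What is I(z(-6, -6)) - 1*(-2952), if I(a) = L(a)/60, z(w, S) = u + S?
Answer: 59039/20 ≈ 2951.9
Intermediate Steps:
u = -⅓ (u = 1*(-⅓) = -⅓ ≈ -0.33333)
z(w, S) = -⅓ + S
I(a) = -1/20 (I(a) = -3/60 = -3*1/60 = -1/20)
I(z(-6, -6)) - 1*(-2952) = -1/20 - 1*(-2952) = -1/20 + 2952 = 59039/20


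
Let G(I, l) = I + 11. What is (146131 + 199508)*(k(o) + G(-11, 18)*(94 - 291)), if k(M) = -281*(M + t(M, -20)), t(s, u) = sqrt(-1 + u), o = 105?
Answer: -10198078695 - 97124559*I*sqrt(21) ≈ -1.0198e+10 - 4.4508e+8*I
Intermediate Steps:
G(I, l) = 11 + I
k(M) = -281*M - 281*I*sqrt(21) (k(M) = -281*(M + sqrt(-1 - 20)) = -281*(M + sqrt(-21)) = -281*(M + I*sqrt(21)) = -281*M - 281*I*sqrt(21))
(146131 + 199508)*(k(o) + G(-11, 18)*(94 - 291)) = (146131 + 199508)*((-281*105 - 281*I*sqrt(21)) + (11 - 11)*(94 - 291)) = 345639*((-29505 - 281*I*sqrt(21)) + 0*(-197)) = 345639*((-29505 - 281*I*sqrt(21)) + 0) = 345639*(-29505 - 281*I*sqrt(21)) = -10198078695 - 97124559*I*sqrt(21)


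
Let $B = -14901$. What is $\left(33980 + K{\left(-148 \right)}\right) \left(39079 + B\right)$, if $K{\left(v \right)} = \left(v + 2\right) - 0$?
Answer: $818038452$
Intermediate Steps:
$K{\left(v \right)} = 2 + v$ ($K{\left(v \right)} = \left(2 + v\right) + 0 = 2 + v$)
$\left(33980 + K{\left(-148 \right)}\right) \left(39079 + B\right) = \left(33980 + \left(2 - 148\right)\right) \left(39079 - 14901\right) = \left(33980 - 146\right) 24178 = 33834 \cdot 24178 = 818038452$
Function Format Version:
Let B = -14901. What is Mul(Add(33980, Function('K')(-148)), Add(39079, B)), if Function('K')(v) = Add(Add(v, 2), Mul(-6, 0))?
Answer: 818038452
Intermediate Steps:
Function('K')(v) = Add(2, v) (Function('K')(v) = Add(Add(2, v), 0) = Add(2, v))
Mul(Add(33980, Function('K')(-148)), Add(39079, B)) = Mul(Add(33980, Add(2, -148)), Add(39079, -14901)) = Mul(Add(33980, -146), 24178) = Mul(33834, 24178) = 818038452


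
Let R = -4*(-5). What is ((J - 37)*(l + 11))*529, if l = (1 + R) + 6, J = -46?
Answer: -1668466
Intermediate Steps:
R = 20
l = 27 (l = (1 + 20) + 6 = 21 + 6 = 27)
((J - 37)*(l + 11))*529 = ((-46 - 37)*(27 + 11))*529 = -83*38*529 = -3154*529 = -1668466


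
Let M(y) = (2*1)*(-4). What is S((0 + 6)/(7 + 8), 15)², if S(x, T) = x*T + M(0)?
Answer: 4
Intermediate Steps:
M(y) = -8 (M(y) = 2*(-4) = -8)
S(x, T) = -8 + T*x (S(x, T) = x*T - 8 = T*x - 8 = -8 + T*x)
S((0 + 6)/(7 + 8), 15)² = (-8 + 15*((0 + 6)/(7 + 8)))² = (-8 + 15*(6/15))² = (-8 + 15*(6*(1/15)))² = (-8 + 15*(⅖))² = (-8 + 6)² = (-2)² = 4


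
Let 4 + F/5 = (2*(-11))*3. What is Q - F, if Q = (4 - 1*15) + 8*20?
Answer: 499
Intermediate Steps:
Q = 149 (Q = (4 - 15) + 160 = -11 + 160 = 149)
F = -350 (F = -20 + 5*((2*(-11))*3) = -20 + 5*(-22*3) = -20 + 5*(-66) = -20 - 330 = -350)
Q - F = 149 - 1*(-350) = 149 + 350 = 499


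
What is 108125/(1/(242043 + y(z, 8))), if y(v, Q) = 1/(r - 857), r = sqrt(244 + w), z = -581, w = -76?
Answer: 19216794071311250/734281 - 216250*sqrt(42)/734281 ≈ 2.6171e+10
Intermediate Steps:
r = 2*sqrt(42) (r = sqrt(244 - 76) = sqrt(168) = 2*sqrt(42) ≈ 12.961)
y(v, Q) = 1/(-857 + 2*sqrt(42)) (y(v, Q) = 1/(2*sqrt(42) - 857) = 1/(-857 + 2*sqrt(42)))
108125/(1/(242043 + y(z, 8))) = 108125/(1/(242043 + (-857/734281 - 2*sqrt(42)/734281))) = 108125/(1/(177727575226/734281 - 2*sqrt(42)/734281)) = 108125*(177727575226/734281 - 2*sqrt(42)/734281) = 19216794071311250/734281 - 216250*sqrt(42)/734281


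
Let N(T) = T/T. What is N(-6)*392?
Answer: 392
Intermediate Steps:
N(T) = 1
N(-6)*392 = 1*392 = 392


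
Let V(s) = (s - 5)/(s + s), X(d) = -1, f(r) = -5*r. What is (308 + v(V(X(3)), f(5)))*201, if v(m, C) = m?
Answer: 62511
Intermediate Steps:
V(s) = (-5 + s)/(2*s) (V(s) = (-5 + s)/((2*s)) = (-5 + s)*(1/(2*s)) = (-5 + s)/(2*s))
(308 + v(V(X(3)), f(5)))*201 = (308 + (1/2)*(-5 - 1)/(-1))*201 = (308 + (1/2)*(-1)*(-6))*201 = (308 + 3)*201 = 311*201 = 62511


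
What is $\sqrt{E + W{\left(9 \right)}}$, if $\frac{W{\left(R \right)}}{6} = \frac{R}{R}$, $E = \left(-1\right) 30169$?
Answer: $i \sqrt{30163} \approx 173.68 i$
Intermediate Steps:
$E = -30169$
$W{\left(R \right)} = 6$ ($W{\left(R \right)} = 6 \frac{R}{R} = 6 \cdot 1 = 6$)
$\sqrt{E + W{\left(9 \right)}} = \sqrt{-30169 + 6} = \sqrt{-30163} = i \sqrt{30163}$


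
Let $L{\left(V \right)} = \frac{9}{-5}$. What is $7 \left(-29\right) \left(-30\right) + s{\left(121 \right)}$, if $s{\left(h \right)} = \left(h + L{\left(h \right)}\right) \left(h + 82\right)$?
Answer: $\frac{151438}{5} \approx 30288.0$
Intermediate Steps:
$L{\left(V \right)} = - \frac{9}{5}$ ($L{\left(V \right)} = 9 \left(- \frac{1}{5}\right) = - \frac{9}{5}$)
$s{\left(h \right)} = \left(82 + h\right) \left(- \frac{9}{5} + h\right)$ ($s{\left(h \right)} = \left(h - \frac{9}{5}\right) \left(h + 82\right) = \left(- \frac{9}{5} + h\right) \left(82 + h\right) = \left(82 + h\right) \left(- \frac{9}{5} + h\right)$)
$7 \left(-29\right) \left(-30\right) + s{\left(121 \right)} = 7 \left(-29\right) \left(-30\right) + \left(- \frac{738}{5} + 121^{2} + \frac{401}{5} \cdot 121\right) = \left(-203\right) \left(-30\right) + \left(- \frac{738}{5} + 14641 + \frac{48521}{5}\right) = 6090 + \frac{120988}{5} = \frac{151438}{5}$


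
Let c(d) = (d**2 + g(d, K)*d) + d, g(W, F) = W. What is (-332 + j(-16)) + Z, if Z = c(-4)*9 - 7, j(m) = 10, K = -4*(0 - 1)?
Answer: -77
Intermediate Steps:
K = 4 (K = -4*(-1) = 4)
c(d) = d + 2*d**2 (c(d) = (d**2 + d*d) + d = (d**2 + d**2) + d = 2*d**2 + d = d + 2*d**2)
Z = 245 (Z = -4*(1 + 2*(-4))*9 - 7 = -4*(1 - 8)*9 - 7 = -4*(-7)*9 - 7 = 28*9 - 7 = 252 - 7 = 245)
(-332 + j(-16)) + Z = (-332 + 10) + 245 = -322 + 245 = -77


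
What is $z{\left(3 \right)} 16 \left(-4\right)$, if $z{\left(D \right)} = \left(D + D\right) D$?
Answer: $-1152$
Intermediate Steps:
$z{\left(D \right)} = 2 D^{2}$ ($z{\left(D \right)} = 2 D D = 2 D^{2}$)
$z{\left(3 \right)} 16 \left(-4\right) = 2 \cdot 3^{2} \cdot 16 \left(-4\right) = 2 \cdot 9 \cdot 16 \left(-4\right) = 18 \cdot 16 \left(-4\right) = 288 \left(-4\right) = -1152$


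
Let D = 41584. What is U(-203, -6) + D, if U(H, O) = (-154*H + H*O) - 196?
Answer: 73868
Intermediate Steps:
U(H, O) = -196 - 154*H + H*O
U(-203, -6) + D = (-196 - 154*(-203) - 203*(-6)) + 41584 = (-196 + 31262 + 1218) + 41584 = 32284 + 41584 = 73868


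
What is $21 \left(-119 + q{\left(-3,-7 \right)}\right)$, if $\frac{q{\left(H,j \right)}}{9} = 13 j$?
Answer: $-19698$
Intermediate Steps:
$q{\left(H,j \right)} = 117 j$ ($q{\left(H,j \right)} = 9 \cdot 13 j = 117 j$)
$21 \left(-119 + q{\left(-3,-7 \right)}\right) = 21 \left(-119 + 117 \left(-7\right)\right) = 21 \left(-119 - 819\right) = 21 \left(-938\right) = -19698$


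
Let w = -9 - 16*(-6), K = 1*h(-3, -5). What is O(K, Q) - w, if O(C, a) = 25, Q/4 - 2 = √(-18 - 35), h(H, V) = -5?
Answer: -62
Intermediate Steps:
K = -5 (K = 1*(-5) = -5)
Q = 8 + 4*I*√53 (Q = 8 + 4*√(-18 - 35) = 8 + 4*√(-53) = 8 + 4*(I*√53) = 8 + 4*I*√53 ≈ 8.0 + 29.12*I)
w = 87 (w = -9 + 96 = 87)
O(K, Q) - w = 25 - 1*87 = 25 - 87 = -62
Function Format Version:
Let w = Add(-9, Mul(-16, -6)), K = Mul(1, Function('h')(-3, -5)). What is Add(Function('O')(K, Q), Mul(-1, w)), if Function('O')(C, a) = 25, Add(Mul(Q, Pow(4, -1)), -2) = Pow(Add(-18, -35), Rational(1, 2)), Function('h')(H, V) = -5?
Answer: -62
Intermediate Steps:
K = -5 (K = Mul(1, -5) = -5)
Q = Add(8, Mul(4, I, Pow(53, Rational(1, 2)))) (Q = Add(8, Mul(4, Pow(Add(-18, -35), Rational(1, 2)))) = Add(8, Mul(4, Pow(-53, Rational(1, 2)))) = Add(8, Mul(4, Mul(I, Pow(53, Rational(1, 2))))) = Add(8, Mul(4, I, Pow(53, Rational(1, 2)))) ≈ Add(8.0000, Mul(29.120, I)))
w = 87 (w = Add(-9, 96) = 87)
Add(Function('O')(K, Q), Mul(-1, w)) = Add(25, Mul(-1, 87)) = Add(25, -87) = -62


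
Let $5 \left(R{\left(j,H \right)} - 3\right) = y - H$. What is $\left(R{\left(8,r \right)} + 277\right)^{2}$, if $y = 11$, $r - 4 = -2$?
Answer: $\frac{1985281}{25} \approx 79411.0$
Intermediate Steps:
$r = 2$ ($r = 4 - 2 = 2$)
$R{\left(j,H \right)} = \frac{26}{5} - \frac{H}{5}$ ($R{\left(j,H \right)} = 3 + \frac{11 - H}{5} = 3 - \left(- \frac{11}{5} + \frac{H}{5}\right) = \frac{26}{5} - \frac{H}{5}$)
$\left(R{\left(8,r \right)} + 277\right)^{2} = \left(\left(\frac{26}{5} - \frac{2}{5}\right) + 277\right)^{2} = \left(\frac{24}{5} + 277\right)^{2} = \left(\frac{1409}{5}\right)^{2} = \frac{1985281}{25}$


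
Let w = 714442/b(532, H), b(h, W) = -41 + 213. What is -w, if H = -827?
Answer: -357221/86 ≈ -4153.7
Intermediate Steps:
b(h, W) = 172
w = 357221/86 (w = 714442/172 = 714442*(1/172) = 357221/86 ≈ 4153.7)
-w = -1*357221/86 = -357221/86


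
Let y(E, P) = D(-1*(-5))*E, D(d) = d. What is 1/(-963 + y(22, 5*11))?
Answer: -1/853 ≈ -0.0011723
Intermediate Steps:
y(E, P) = 5*E (y(E, P) = (-1*(-5))*E = 5*E)
1/(-963 + y(22, 5*11)) = 1/(-963 + 5*22) = 1/(-963 + 110) = 1/(-853) = -1/853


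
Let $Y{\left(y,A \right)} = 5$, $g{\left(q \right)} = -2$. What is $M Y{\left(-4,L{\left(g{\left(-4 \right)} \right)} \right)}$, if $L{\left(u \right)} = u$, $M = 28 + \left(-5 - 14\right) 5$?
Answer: $-335$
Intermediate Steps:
$M = -67$ ($M = 28 + \left(-5 - 14\right) 5 = 28 - 95 = -67$)
$M Y{\left(-4,L{\left(g{\left(-4 \right)} \right)} \right)} = \left(-67\right) 5 = -335$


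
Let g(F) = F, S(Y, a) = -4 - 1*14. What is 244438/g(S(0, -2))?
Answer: -122219/9 ≈ -13580.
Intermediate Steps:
S(Y, a) = -18 (S(Y, a) = -4 - 14 = -18)
244438/g(S(0, -2)) = 244438/(-18) = 244438*(-1/18) = -122219/9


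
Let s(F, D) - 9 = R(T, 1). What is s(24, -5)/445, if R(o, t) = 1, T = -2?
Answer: 2/89 ≈ 0.022472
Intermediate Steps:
s(F, D) = 10 (s(F, D) = 9 + 1 = 10)
s(24, -5)/445 = 10/445 = 10*(1/445) = 2/89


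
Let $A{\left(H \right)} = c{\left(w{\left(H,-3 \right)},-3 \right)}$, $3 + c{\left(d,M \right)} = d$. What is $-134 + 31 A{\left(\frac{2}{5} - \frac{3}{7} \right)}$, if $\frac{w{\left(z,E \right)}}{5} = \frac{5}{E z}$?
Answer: $\frac{26444}{3} \approx 8814.7$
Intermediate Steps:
$w{\left(z,E \right)} = \frac{25}{E z}$ ($w{\left(z,E \right)} = 5 \frac{5}{E z} = \frac{25}{E z}$)
$c{\left(d,M \right)} = -3 + d$
$A{\left(H \right)} = -3 - \frac{25}{3 H}$ ($A{\left(H \right)} = -3 + \frac{25}{\left(-3\right) H} = -3 + 25 \left(- \frac{1}{3}\right) \frac{1}{H} = -3 - \frac{25}{3 H}$)
$-134 + 31 A{\left(\frac{2}{5} - \frac{3}{7} \right)} = -134 + 31 \left(-3 - \frac{25}{3 \left(\frac{2}{5} - \frac{3}{7}\right)}\right) = -134 + 31 \left(-3 - \frac{25}{3 \left(- \frac{1}{35}\right)}\right) = -134 + 31 \left(-3 - - \frac{875}{3}\right) = -134 + 31 \left(-3 + \frac{875}{3}\right) = -134 + 31 \cdot \frac{866}{3} = -134 + \frac{26846}{3} = \frac{26444}{3}$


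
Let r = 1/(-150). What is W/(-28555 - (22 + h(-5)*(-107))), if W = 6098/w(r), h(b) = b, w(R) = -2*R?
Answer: -76225/4852 ≈ -15.710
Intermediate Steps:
r = -1/150 ≈ -0.0066667
W = 457350 (W = 6098/((-2*(-1/150))) = 6098/(1/75) = 6098*75 = 457350)
W/(-28555 - (22 + h(-5)*(-107))) = 457350/(-28555 - (22 - 5*(-107))) = 457350/(-28555 - (22 + 535)) = 457350/(-28555 - 1*557) = 457350/(-28555 - 557) = 457350/(-29112) = 457350*(-1/29112) = -76225/4852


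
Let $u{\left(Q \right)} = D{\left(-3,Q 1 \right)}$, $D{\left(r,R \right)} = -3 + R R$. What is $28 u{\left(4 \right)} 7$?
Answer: $2548$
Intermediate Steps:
$D{\left(r,R \right)} = -3 + R^{2}$
$u{\left(Q \right)} = -3 + Q^{2}$ ($u{\left(Q \right)} = -3 + \left(Q 1\right)^{2} = -3 + Q^{2}$)
$28 u{\left(4 \right)} 7 = 28 \left(-3 + 4^{2}\right) 7 = 28 \left(-3 + 16\right) 7 = 28 \cdot 13 \cdot 7 = 364 \cdot 7 = 2548$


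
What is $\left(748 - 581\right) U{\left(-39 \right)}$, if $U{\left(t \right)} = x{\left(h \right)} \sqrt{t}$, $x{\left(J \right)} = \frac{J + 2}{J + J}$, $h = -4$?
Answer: $\frac{167 i \sqrt{39}}{4} \approx 260.73 i$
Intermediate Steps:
$x{\left(J \right)} = \frac{2 + J}{2 J}$
$U{\left(t \right)} = \frac{\sqrt{t}}{4}$ ($U{\left(t \right)} = \frac{2 - 4}{2 \left(-4\right)} \sqrt{t} = \frac{1}{2} \left(- \frac{1}{4}\right) \left(-2\right) \sqrt{t} = \frac{\sqrt{t}}{4}$)
$\left(748 - 581\right) U{\left(-39 \right)} = \left(748 - 581\right) \frac{\sqrt{-39}}{4} = 167 \frac{i \sqrt{39}}{4} = \frac{167 i \sqrt{39}}{4}$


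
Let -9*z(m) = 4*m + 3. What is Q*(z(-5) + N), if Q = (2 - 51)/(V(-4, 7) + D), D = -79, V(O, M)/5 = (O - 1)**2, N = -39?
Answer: 8183/207 ≈ 39.531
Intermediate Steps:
z(m) = -1/3 - 4*m/9 (z(m) = -(4*m + 3)/9 = -(3 + 4*m)/9 = -1/3 - 4*m/9)
V(O, M) = 5*(-1 + O)**2 (V(O, M) = 5*(O - 1)**2 = 5*(-1 + O)**2)
Q = -49/46 (Q = (2 - 51)/(5*(-1 - 4)**2 - 79) = -49/(5*(-5)**2 - 79) = -49/(5*25 - 79) = -49/(125 - 79) = -49/46 ≈ -1.0652)
Q*(z(-5) + N) = -49*((-1/3 - 4/9*(-5)) - 39)/46 = -49*((-1/3 + 20/9) - 39)/46 = -49*(17/9 - 39)/46 = -49/46*(-334/9) = 8183/207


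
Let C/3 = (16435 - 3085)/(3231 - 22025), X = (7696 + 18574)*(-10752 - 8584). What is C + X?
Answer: -4773269317865/9397 ≈ -5.0796e+8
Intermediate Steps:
X = -507956720 (X = 26270*(-19336) = -507956720)
C = -20025/9397 (C = 3*((16435 - 3085)/(3231 - 22025)) = 3*(13350/(-18794)) = 3*(13350*(-1/18794)) = 3*(-6675/9397) = -20025/9397 ≈ -2.1310)
C + X = -20025/9397 - 507956720 = -4773269317865/9397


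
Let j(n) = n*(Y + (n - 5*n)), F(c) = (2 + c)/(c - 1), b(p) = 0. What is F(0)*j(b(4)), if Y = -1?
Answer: 0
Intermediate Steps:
F(c) = (2 + c)/(-1 + c)
j(n) = n*(-1 - 4*n) (j(n) = n*(-1 + (n - 5*n)) = n*(-1 - 4*n))
F(0)*j(b(4)) = ((2 + 0)/(-1 + 0))*(-1*0*(1 + 4*0)) = (2/(-1))*(-1*0*(1 + 0)) = (-1*2)*(-1*0*1) = -2*0 = 0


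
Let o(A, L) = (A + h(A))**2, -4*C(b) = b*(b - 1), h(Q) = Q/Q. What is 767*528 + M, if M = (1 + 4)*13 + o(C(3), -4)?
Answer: 1620165/4 ≈ 4.0504e+5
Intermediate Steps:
h(Q) = 1
C(b) = -b*(-1 + b)/4 (C(b) = -b*(b - 1)/4 = -b*(-1 + b)/4)
o(A, L) = (1 + A)**2 (o(A, L) = (A + 1)**2 = (1 + A)**2)
M = 261/4 (M = (1 + 4)*13 + (1 + (1/4)*3*(1 - 1*3))**2 = 5*13 + (1 + (1/4)*3*(1 - 3))**2 = 65 + (1 + (1/4)*3*(-2))**2 = 65 + (1 - 3/2)**2 = 65 + (-1/2)**2 = 65 + 1/4 = 261/4 ≈ 65.250)
767*528 + M = 767*528 + 261/4 = 404976 + 261/4 = 1620165/4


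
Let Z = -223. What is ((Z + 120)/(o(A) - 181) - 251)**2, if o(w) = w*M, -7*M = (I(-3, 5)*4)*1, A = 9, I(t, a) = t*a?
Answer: 33035243536/528529 ≈ 62504.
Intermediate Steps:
I(t, a) = a*t
M = 60/7 (M = -(5*(-3))*4/7 = -(-15*4)/7 = -(-60)/7 = -1/7*(-60) = 60/7 ≈ 8.5714)
o(w) = 60*w/7 (o(w) = w*(60/7) = 60*w/7)
((Z + 120)/(o(A) - 181) - 251)**2 = ((-223 + 120)/((60/7)*9 - 181) - 251)**2 = (-103/(540/7 - 181) - 251)**2 = (-103/(-727/7) - 251)**2 = (-103*(-7/727) - 251)**2 = (721/727 - 251)**2 = (-181756/727)**2 = 33035243536/528529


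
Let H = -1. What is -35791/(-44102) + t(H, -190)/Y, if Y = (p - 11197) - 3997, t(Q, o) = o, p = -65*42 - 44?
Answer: 162868017/198106184 ≈ 0.82212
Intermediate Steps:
p = -2774 (p = -2730 - 44 = -2774)
Y = -17968 (Y = (-2774 - 11197) - 3997 = -13971 - 3997 = -17968)
-35791/(-44102) + t(H, -190)/Y = -35791/(-44102) - 190/(-17968) = -35791*(-1/44102) - 190*(-1/17968) = 35791/44102 + 95/8984 = 162868017/198106184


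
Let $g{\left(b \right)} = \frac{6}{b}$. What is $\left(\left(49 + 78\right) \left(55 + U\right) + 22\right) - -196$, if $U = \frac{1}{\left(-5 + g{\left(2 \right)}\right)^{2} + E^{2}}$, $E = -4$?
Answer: $\frac{144187}{20} \approx 7209.4$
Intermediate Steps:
$U = \frac{1}{20}$ ($U = \frac{1}{\left(-5 + \frac{6}{2}\right)^{2} + \left(-4\right)^{2}} = \frac{1}{\left(-5 + 6 \cdot \frac{1}{2}\right)^{2} + 16} = \frac{1}{\left(-5 + 3\right)^{2} + 16} = \frac{1}{\left(-2\right)^{2} + 16} = \frac{1}{4 + 16} = \frac{1}{20} \approx 0.05$)
$\left(\left(49 + 78\right) \left(55 + U\right) + 22\right) - -196 = \left(\left(49 + 78\right) \left(55 + \frac{1}{20}\right) + 22\right) - -196 = \left(127 \cdot \frac{1101}{20} + 22\right) + 196 = \left(\frac{139827}{20} + 22\right) + 196 = \frac{140267}{20} + 196 = \frac{144187}{20}$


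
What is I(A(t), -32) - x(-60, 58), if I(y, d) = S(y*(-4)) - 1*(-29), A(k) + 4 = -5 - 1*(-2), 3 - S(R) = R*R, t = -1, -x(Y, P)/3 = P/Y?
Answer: -7549/10 ≈ -754.90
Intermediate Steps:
x(Y, P) = -3*P/Y
S(R) = 3 - R² (S(R) = 3 - R*R = 3 - R²)
A(k) = -7 (A(k) = -4 + (-5 - 1*(-2)) = -4 + (-5 + 2) = -4 - 3 = -7)
I(y, d) = 32 - 16*y² (I(y, d) = (3 - (y*(-4))²) - 1*(-29) = (3 - (-4*y)²) + 29 = (3 - 16*y²) + 29 = 32 - 16*y²)
I(A(t), -32) - x(-60, 58) = (32 - 16*(-7)²) - (-3)*58/(-60) = (32 - 16*49) - (-3)*58*(-1)/60 = (32 - 784) - 1*29/10 = -752 - 29/10 = -7549/10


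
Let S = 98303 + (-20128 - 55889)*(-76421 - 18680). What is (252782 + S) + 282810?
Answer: 7229926612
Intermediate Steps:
S = 7229391020 (S = 98303 - 76017*(-95101) = 98303 + 7229292717 = 7229391020)
(252782 + S) + 282810 = (252782 + 7229391020) + 282810 = 7229643802 + 282810 = 7229926612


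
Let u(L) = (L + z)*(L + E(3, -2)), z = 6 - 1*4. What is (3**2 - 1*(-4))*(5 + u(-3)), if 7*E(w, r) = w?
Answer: 689/7 ≈ 98.429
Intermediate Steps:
z = 2 (z = 6 - 4 = 2)
E(w, r) = w/7
u(L) = (2 + L)*(3/7 + L) (u(L) = (L + 2)*(L + (1/7)*3) = (2 + L)*(L + 3/7) = (2 + L)*(3/7 + L))
(3**2 - 1*(-4))*(5 + u(-3)) = (3**2 - 1*(-4))*(5 + (6/7 + (-3)**2 + (17/7)*(-3))) = (9 + 4)*(5 + (6/7 + 9 - 51/7)) = 13*(5 + 18/7) = 13*(53/7) = 689/7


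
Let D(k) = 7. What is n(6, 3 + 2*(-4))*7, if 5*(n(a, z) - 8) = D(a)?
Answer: 329/5 ≈ 65.800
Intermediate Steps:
n(a, z) = 47/5 (n(a, z) = 8 + (⅕)*7 = 8 + 7/5 = 47/5)
n(6, 3 + 2*(-4))*7 = (47/5)*7 = 329/5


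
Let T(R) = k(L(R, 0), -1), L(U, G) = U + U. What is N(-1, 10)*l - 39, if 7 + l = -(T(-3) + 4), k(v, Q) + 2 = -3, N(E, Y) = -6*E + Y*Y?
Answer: -675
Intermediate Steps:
L(U, G) = 2*U
N(E, Y) = Y**2 - 6*E (N(E, Y) = -6*E + Y**2 = Y**2 - 6*E)
k(v, Q) = -5 (k(v, Q) = -2 - 3 = -5)
T(R) = -5
l = -6 (l = -7 - (-5 + 4) = -7 - 1*(-1) = -7 + 1 = -6)
N(-1, 10)*l - 39 = (10**2 - 6*(-1))*(-6) - 39 = (100 + 6)*(-6) - 39 = 106*(-6) - 39 = -636 - 39 = -675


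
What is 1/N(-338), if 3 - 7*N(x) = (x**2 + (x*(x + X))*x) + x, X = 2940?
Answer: -7/297376791 ≈ -2.3539e-8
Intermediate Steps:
N(x) = 3/7 - x/7 - x**2/7 - x**2*(2940 + x)/7 (N(x) = 3/7 - ((x**2 + (x*(x + 2940))*x) + x)/7 = 3/7 - ((x**2 + (x*(2940 + x))*x) + x)/7 = 3/7 - ((x**2 + x**2*(2940 + x)) + x)/7 = 3/7 - (x + x**2 + x**2*(2940 + x))/7 = 3/7 + (-x/7 - x**2/7 - x**2*(2940 + x)/7) = 3/7 - x/7 - x**2/7 - x**2*(2940 + x)/7)
1/N(-338) = 1/(3/7 - 2941/7*(-338)**2 - 1/7*(-338) - 1/7*(-338)**3) = 1/(3/7 - 2941/7*114244 + 338/7 - 1/7*(-38614472)) = 1/(3/7 - 335991604/7 + 338/7 + 38614472/7) = 1/(-297376791/7) = -7/297376791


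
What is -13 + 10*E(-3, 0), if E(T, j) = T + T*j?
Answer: -43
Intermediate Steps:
-13 + 10*E(-3, 0) = -13 + 10*(-3*(1 + 0)) = -13 + 10*(-3*1) = -13 + 10*(-3) = -13 - 30 = -43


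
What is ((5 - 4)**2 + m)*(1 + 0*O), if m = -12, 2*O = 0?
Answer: -11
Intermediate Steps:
O = 0 (O = (1/2)*0 = 0)
((5 - 4)**2 + m)*(1 + 0*O) = ((5 - 4)**2 - 12)*(1 + 0*0) = (1**2 - 12)*(1 + 0) = (1 - 12)*1 = -11*1 = -11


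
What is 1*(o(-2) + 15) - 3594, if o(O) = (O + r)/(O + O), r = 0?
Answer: -7157/2 ≈ -3578.5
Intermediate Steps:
o(O) = ½ (o(O) = (O + 0)/(O + O) = O/((2*O)) = O*(1/(2*O)) = ½)
1*(o(-2) + 15) - 3594 = 1*(½ + 15) - 3594 = 1*(31/2) - 3594 = 31/2 - 3594 = -7157/2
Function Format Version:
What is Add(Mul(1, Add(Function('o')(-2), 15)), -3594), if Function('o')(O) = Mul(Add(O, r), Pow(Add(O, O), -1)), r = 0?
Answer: Rational(-7157, 2) ≈ -3578.5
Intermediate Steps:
Function('o')(O) = Rational(1, 2) (Function('o')(O) = Mul(Add(O, 0), Pow(Add(O, O), -1)) = Mul(O, Pow(Mul(2, O), -1)) = Mul(O, Mul(Rational(1, 2), Pow(O, -1))) = Rational(1, 2))
Add(Mul(1, Add(Function('o')(-2), 15)), -3594) = Add(Mul(1, Add(Rational(1, 2), 15)), -3594) = Add(Mul(1, Rational(31, 2)), -3594) = Add(Rational(31, 2), -3594) = Rational(-7157, 2)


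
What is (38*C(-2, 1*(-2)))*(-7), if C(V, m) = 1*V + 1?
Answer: 266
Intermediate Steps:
C(V, m) = 1 + V (C(V, m) = V + 1 = 1 + V)
(38*C(-2, 1*(-2)))*(-7) = (38*(1 - 2))*(-7) = (38*(-1))*(-7) = -38*(-7) = 266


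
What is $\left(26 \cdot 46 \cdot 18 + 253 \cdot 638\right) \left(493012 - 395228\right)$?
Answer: $17888800528$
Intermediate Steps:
$\left(26 \cdot 46 \cdot 18 + 253 \cdot 638\right) \left(493012 - 395228\right) = \left(1196 \cdot 18 + 161414\right) 97784 = \left(21528 + 161414\right) 97784 = 182942 \cdot 97784 = 17888800528$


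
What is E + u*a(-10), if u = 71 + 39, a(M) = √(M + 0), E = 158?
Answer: 158 + 110*I*√10 ≈ 158.0 + 347.85*I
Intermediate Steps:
a(M) = √M
u = 110
E + u*a(-10) = 158 + 110*√(-10) = 158 + 110*(I*√10) = 158 + 110*I*√10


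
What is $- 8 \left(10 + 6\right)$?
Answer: $-128$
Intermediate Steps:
$- 8 \left(10 + 6\right) = \left(-8\right) 16 = -128$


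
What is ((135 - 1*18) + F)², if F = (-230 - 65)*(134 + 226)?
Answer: 11253602889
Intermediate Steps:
F = -106200 (F = -295*360 = -106200)
((135 - 1*18) + F)² = ((135 - 1*18) - 106200)² = ((135 - 18) - 106200)² = (117 - 106200)² = (-106083)² = 11253602889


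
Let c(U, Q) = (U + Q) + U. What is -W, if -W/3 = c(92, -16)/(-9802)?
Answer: -252/4901 ≈ -0.051418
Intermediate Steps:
c(U, Q) = Q + 2*U (c(U, Q) = (Q + U) + U = Q + 2*U)
W = 252/4901 (W = -3*(-16 + 2*92)/(-9802) = -3*(-16 + 184)*(-1)/9802 = -504*(-1)/9802 = -3*(-84/4901) = 252/4901 ≈ 0.051418)
-W = -1*252/4901 = -252/4901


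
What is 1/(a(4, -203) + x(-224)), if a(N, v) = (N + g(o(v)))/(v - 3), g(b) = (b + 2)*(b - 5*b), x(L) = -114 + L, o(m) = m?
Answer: 103/46790 ≈ 0.0022013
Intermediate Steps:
g(b) = -4*b*(2 + b) (g(b) = (2 + b)*(-4*b) = -4*b*(2 + b))
a(N, v) = (N - 4*v*(2 + v))/(-3 + v) (a(N, v) = (N - 4*v*(2 + v))/(v - 3) = (N - 4*v*(2 + v))/(-3 + v))
1/(a(4, -203) + x(-224)) = 1/((4 - 4*(-203)*(2 - 203))/(-3 - 203) + (-114 - 224)) = 1/((4 - 4*(-203)*(-201))/(-206) - 338) = 1/(-(4 - 163212)/206 - 338) = 1/(-1/206*(-163208) - 338) = 1/(81604/103 - 338) = 1/(46790/103) = 103/46790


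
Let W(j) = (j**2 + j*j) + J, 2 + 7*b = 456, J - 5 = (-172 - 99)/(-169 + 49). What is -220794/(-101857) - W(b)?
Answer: -720242095009/85559880 ≈ -8418.0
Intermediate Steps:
J = 871/120 (J = 5 + (-172 - 99)/(-169 + 49) = 5 - 271/(-120) = 5 - 271*(-1/120) = 5 + 271/120 = 871/120 ≈ 7.2583)
b = 454/7 (b = -2/7 + (1/7)*456 = -2/7 + 456/7 = 454/7 ≈ 64.857)
W(j) = 871/120 + 2*j**2 (W(j) = (j**2 + j*j) + 871/120 = (j**2 + j**2) + 871/120 = 2*j**2 + 871/120 = 871/120 + 2*j**2)
-220794/(-101857) - W(b) = -220794/(-101857) - (871/120 + 2*(454/7)**2) = -220794*(-1/101857) - (871/120 + 2*(206116/49)) = 31542/14551 - (871/120 + 412232/49) = 31542/14551 - 1*49510519/5880 = 31542/14551 - 49510519/5880 = -720242095009/85559880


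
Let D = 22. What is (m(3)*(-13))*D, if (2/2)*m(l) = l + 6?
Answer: -2574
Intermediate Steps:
m(l) = 6 + l (m(l) = l + 6 = 6 + l)
(m(3)*(-13))*D = ((6 + 3)*(-13))*22 = (9*(-13))*22 = -117*22 = -2574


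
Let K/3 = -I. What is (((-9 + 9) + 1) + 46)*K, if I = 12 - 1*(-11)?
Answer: -3243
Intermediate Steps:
I = 23 (I = 12 + 11 = 23)
K = -69 (K = 3*(-1*23) = 3*(-23) = -69)
(((-9 + 9) + 1) + 46)*K = (((-9 + 9) + 1) + 46)*(-69) = ((0 + 1) + 46)*(-69) = (1 + 46)*(-69) = 47*(-69) = -3243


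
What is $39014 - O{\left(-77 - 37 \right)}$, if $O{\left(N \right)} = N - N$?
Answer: $39014$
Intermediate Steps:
$O{\left(N \right)} = 0$
$39014 - O{\left(-77 - 37 \right)} = 39014 - 0 = 39014 + 0 = 39014$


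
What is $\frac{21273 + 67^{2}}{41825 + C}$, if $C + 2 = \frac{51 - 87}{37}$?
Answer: $\frac{953194}{1547415} \approx 0.61599$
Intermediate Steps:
$C = - \frac{110}{37}$ ($C = -2 + \frac{51 - 87}{37} = -2 - \frac{36}{37} = - \frac{110}{37} \approx -2.973$)
$\frac{21273 + 67^{2}}{41825 + C} = \frac{21273 + 67^{2}}{41825 - \frac{110}{37}} = \frac{21273 + 4489}{\frac{1547415}{37}} = 25762 \cdot \frac{37}{1547415} = \frac{953194}{1547415}$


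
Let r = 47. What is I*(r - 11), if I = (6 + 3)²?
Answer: 2916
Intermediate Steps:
I = 81 (I = 9² = 81)
I*(r - 11) = 81*(47 - 11) = 81*36 = 2916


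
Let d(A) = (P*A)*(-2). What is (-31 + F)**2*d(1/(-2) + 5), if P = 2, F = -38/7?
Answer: -1170450/49 ≈ -23887.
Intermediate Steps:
F = -38/7 (F = -38*1/7 = -38/7 ≈ -5.4286)
d(A) = -4*A (d(A) = (2*A)*(-2) = -4*A)
(-31 + F)**2*d(1/(-2) + 5) = (-31 - 38/7)**2*(-4*(1/(-2) + 5)) = (-255/7)**2*(-4*(-1/2 + 5)) = 65025*(-4*9/2)/49 = (65025/49)*(-18) = -1170450/49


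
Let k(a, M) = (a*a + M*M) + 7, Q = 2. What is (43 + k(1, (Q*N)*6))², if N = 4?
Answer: 5546025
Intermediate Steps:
k(a, M) = 7 + M² + a² (k(a, M) = (a² + M²) + 7 = (M² + a²) + 7 = 7 + M² + a²)
(43 + k(1, (Q*N)*6))² = (43 + (7 + ((2*4)*6)² + 1²))² = (43 + (7 + (8*6)² + 1))² = (43 + (7 + 48² + 1))² = (43 + (7 + 2304 + 1))² = (43 + 2312)² = 2355² = 5546025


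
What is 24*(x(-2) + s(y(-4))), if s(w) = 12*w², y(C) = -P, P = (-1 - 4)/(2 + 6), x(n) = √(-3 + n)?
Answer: 225/2 + 24*I*√5 ≈ 112.5 + 53.666*I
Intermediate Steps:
P = -5/8 ≈ -0.62500
y(C) = 5/8 (y(C) = -1*(-5/8) = 5/8)
24*(x(-2) + s(y(-4))) = 24*(√(-3 - 2) + 12*(5/8)²) = 24*(√(-5) + 12*(25/64)) = 24*(I*√5 + 75/16) = 24*(75/16 + I*√5) = 225/2 + 24*I*√5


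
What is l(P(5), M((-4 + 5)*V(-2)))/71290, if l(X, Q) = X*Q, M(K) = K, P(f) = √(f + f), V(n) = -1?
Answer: -√10/71290 ≈ -4.4358e-5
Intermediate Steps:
P(f) = √2*√f (P(f) = √(2*f) = √2*√f)
l(X, Q) = Q*X
l(P(5), M((-4 + 5)*V(-2)))/71290 = (((-4 + 5)*(-1))*(√2*√5))/71290 = ((1*(-1))*√10)*(1/71290) = -√10*(1/71290) = -√10/71290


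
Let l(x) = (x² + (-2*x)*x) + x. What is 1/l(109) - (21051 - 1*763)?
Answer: -238830337/11772 ≈ -20288.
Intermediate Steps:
l(x) = x - x² (l(x) = (x² - 2*x²) + x = -x² + x = x - x²)
1/l(109) - (21051 - 1*763) = 1/(109*(1 - 1*109)) - (21051 - 1*763) = 1/(109*(1 - 109)) - (21051 - 763) = 1/(109*(-108)) - 1*20288 = 1/(-11772) - 20288 = -1/11772 - 20288 = -238830337/11772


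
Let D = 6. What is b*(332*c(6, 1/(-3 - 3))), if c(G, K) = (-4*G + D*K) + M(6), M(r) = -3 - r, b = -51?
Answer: 575688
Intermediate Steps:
c(G, K) = -9 - 4*G + 6*K (c(G, K) = (-4*G + 6*K) + (-3 - 1*6) = (-4*G + 6*K) + (-3 - 6) = (-4*G + 6*K) - 9 = -9 - 4*G + 6*K)
b*(332*c(6, 1/(-3 - 3))) = -16932*(-9 - 4*6 + 6/(-3 - 3)) = -16932*(-9 - 24 + 6/(-6)) = -16932*(-9 - 24 + 6*(-⅙)) = -16932*(-9 - 24 - 1) = -16932*(-34) = -51*(-11288) = 575688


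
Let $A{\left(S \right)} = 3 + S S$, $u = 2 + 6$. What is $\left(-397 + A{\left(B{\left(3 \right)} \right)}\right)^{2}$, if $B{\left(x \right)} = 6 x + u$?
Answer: $79524$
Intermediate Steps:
$u = 8$
$B{\left(x \right)} = 8 + 6 x$ ($B{\left(x \right)} = 6 x + 8 = 8 + 6 x$)
$A{\left(S \right)} = 3 + S^{2}$
$\left(-397 + A{\left(B{\left(3 \right)} \right)}\right)^{2} = \left(-397 + \left(3 + \left(8 + 6 \cdot 3\right)^{2}\right)\right)^{2} = \left(-397 + \left(3 + \left(8 + 18\right)^{2}\right)\right)^{2} = \left(-397 + \left(3 + 26^{2}\right)\right)^{2} = \left(-397 + \left(3 + 676\right)\right)^{2} = \left(-397 + 679\right)^{2} = 282^{2} = 79524$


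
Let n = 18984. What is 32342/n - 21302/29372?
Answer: 9742001/9957108 ≈ 0.97840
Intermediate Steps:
32342/n - 21302/29372 = 32342/18984 - 21302/29372 = 32342*(1/18984) - 21302*1/29372 = 16171/9492 - 10651/14686 = 9742001/9957108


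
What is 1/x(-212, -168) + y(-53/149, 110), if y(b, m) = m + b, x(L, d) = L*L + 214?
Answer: 737746395/6728542 ≈ 109.64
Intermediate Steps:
x(L, d) = 214 + L² (x(L, d) = L² + 214 = 214 + L²)
y(b, m) = b + m
1/x(-212, -168) + y(-53/149, 110) = 1/(214 + (-212)²) + (-53/149 + 110) = 1/(214 + 44944) + (-53*1/149 + 110) = 1/45158 + (-53/149 + 110) = 1/45158 + 16337/149 = 737746395/6728542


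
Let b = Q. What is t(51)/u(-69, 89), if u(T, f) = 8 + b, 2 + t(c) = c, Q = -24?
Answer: -49/16 ≈ -3.0625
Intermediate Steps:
b = -24
t(c) = -2 + c
u(T, f) = -16 (u(T, f) = 8 - 24 = -16)
t(51)/u(-69, 89) = (-2 + 51)/(-16) = 49*(-1/16) = -49/16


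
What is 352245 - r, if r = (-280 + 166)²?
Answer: 339249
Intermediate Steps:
r = 12996 (r = (-114)² = 12996)
352245 - r = 352245 - 1*12996 = 352245 - 12996 = 339249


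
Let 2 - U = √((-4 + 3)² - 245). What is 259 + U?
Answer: 261 - 2*I*√61 ≈ 261.0 - 15.62*I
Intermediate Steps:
U = 2 - 2*I*√61 (U = 2 - √((-4 + 3)² - 245) = 2 - √((-1)² - 245) = 2 - √(1 - 245) = 2 - √(-244) = 2 - 2*I*√61 ≈ 2.0 - 15.62*I)
259 + U = 259 + (2 - 2*I*√61) = 261 - 2*I*√61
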